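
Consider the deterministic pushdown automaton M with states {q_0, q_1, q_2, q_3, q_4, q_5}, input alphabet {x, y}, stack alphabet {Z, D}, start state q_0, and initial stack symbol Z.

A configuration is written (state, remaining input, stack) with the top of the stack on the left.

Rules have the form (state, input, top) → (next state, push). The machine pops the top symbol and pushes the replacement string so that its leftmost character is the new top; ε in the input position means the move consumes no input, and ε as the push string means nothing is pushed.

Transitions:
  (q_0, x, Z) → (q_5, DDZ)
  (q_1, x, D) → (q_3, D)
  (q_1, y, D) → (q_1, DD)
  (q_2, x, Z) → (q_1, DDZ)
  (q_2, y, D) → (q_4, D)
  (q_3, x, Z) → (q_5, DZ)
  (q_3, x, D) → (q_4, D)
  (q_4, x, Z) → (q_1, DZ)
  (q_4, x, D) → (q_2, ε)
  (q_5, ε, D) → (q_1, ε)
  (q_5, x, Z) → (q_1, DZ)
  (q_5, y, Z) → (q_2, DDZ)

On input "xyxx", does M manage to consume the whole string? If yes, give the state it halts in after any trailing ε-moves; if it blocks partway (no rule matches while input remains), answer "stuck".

(q_0, xyxx, Z) ⊢ (q_5, yxx, DDZ) ⊢ (q_1, yxx, DZ) ⊢ (q_1, xx, DDZ) ⊢ (q_3, x, DDZ) ⊢ (q_4, ε, DDZ)
All input consumed; M is in state q_4.

q_4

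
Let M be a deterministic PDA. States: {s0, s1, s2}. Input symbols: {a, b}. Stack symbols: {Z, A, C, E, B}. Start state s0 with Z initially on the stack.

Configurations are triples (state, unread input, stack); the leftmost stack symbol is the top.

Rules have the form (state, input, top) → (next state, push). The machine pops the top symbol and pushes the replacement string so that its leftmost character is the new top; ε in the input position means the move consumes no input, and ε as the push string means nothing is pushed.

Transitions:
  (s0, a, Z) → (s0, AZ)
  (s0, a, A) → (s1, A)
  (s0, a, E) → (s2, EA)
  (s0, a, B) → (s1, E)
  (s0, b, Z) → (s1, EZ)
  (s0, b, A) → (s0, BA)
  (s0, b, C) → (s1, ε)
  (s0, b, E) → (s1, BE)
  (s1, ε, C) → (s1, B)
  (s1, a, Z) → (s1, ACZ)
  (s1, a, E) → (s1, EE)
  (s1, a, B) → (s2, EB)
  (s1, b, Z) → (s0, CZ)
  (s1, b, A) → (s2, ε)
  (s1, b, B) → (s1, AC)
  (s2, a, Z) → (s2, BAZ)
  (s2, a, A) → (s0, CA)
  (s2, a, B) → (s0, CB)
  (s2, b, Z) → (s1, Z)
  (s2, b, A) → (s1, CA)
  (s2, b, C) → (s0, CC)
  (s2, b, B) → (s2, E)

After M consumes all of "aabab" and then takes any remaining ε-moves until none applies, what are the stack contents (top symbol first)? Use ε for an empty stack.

(s0, aabab, Z) ⊢ (s0, abab, AZ) ⊢ (s1, bab, AZ) ⊢ (s2, ab, Z) ⊢ (s2, b, BAZ) ⊢ (s2, ε, EAZ)
All input consumed in state s2 with stack EAZ.

EAZ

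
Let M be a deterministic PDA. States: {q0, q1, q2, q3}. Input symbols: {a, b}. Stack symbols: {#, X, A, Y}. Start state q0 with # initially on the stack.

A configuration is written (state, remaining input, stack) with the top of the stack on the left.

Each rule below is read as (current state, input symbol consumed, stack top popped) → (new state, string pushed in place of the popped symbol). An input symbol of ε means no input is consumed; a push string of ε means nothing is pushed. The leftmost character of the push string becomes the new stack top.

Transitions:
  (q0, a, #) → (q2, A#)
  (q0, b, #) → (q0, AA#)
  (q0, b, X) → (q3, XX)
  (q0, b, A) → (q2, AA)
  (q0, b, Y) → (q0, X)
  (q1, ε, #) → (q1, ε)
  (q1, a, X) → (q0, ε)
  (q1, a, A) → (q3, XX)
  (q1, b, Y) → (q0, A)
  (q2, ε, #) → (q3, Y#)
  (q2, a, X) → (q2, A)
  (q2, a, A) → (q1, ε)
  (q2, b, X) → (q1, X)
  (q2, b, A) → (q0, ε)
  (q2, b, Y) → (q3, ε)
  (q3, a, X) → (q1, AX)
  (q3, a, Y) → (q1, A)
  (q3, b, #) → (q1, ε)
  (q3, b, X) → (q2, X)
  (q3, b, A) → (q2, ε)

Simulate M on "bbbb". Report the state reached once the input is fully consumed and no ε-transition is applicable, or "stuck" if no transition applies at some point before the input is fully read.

q2

(q0, bbbb, #)
  read b, top #: go to q0, push AA# → (q0, bbb, AA#)
  read b, top A: go to q2, push AA → (q2, bb, AAA#)
  read b, top A: go to q0, push ε → (q0, b, AA#)
  read b, top A: go to q2, push AA → (q2, ε, AAA#)
All input consumed; M is in state q2.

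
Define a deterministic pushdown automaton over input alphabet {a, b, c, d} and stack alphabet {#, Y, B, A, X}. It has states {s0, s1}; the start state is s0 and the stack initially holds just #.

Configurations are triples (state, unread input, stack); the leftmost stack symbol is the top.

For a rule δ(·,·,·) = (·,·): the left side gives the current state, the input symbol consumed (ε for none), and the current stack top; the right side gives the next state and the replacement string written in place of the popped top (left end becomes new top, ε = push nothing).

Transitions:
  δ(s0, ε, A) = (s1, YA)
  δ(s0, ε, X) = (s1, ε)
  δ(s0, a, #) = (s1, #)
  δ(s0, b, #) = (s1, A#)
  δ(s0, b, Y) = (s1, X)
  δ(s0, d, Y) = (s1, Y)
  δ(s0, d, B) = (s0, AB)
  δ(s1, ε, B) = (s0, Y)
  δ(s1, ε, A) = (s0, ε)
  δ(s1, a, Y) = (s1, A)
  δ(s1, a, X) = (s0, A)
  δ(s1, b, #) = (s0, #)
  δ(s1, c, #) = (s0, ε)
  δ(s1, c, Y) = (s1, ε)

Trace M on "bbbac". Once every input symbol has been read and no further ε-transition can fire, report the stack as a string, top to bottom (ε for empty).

ε

(s0, bbbac, #)
  read b, top #: go to s1, push A# → (s1, bbac, A#)
  ε-move, top A: go to s0, push ε → (s0, bbac, #)
  read b, top #: go to s1, push A# → (s1, bac, A#)
  ε-move, top A: go to s0, push ε → (s0, bac, #)
  read b, top #: go to s1, push A# → (s1, ac, A#)
  ε-move, top A: go to s0, push ε → (s0, ac, #)
  read a, top #: go to s1, push # → (s1, c, #)
  read c, top #: go to s0, push ε → (s0, ε, ε)
All input consumed in state s0 with stack ε.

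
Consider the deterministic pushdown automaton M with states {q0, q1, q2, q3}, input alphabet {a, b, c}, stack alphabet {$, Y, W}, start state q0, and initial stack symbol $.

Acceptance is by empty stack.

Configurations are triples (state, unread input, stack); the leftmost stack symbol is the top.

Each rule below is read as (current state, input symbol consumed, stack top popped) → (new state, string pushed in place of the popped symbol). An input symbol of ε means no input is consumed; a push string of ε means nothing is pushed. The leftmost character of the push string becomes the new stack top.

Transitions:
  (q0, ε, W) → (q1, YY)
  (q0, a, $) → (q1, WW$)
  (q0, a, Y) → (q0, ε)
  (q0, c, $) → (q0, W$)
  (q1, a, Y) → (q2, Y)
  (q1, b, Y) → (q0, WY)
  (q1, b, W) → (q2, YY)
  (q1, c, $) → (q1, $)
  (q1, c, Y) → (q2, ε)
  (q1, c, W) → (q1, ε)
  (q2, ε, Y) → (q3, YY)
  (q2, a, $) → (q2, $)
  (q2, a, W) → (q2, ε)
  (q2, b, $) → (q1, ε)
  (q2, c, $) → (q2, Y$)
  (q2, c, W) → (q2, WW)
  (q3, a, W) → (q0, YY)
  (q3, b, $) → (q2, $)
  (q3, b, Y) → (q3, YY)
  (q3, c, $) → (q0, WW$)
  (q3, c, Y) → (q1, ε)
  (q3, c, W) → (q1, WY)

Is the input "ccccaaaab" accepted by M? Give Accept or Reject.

Accept

(q0, ccccaaaab, $) ⊢ (q0, cccaaaab, W$) ⊢ (q1, cccaaaab, YY$) ⊢ (q2, ccaaaab, Y$) ⊢ (q3, ccaaaab, YY$) ⊢ (q1, caaaab, Y$) ⊢ (q2, aaaab, $) ⊢ (q2, aaab, $) ⊢ (q2, aab, $) ⊢ (q2, ab, $) ⊢ (q2, b, $) ⊢ (q1, ε, ε)
All input consumed and the stack is empty.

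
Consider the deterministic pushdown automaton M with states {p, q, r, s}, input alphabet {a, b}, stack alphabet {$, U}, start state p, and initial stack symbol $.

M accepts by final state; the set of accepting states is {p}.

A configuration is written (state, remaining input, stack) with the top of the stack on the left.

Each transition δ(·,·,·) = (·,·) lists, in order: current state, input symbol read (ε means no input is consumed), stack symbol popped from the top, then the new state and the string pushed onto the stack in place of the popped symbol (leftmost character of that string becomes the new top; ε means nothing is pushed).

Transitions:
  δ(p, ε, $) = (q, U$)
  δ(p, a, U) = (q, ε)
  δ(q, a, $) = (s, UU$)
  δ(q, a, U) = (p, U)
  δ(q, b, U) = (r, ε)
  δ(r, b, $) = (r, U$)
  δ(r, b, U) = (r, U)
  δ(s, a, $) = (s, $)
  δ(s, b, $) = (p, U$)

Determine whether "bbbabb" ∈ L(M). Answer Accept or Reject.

Reject

(p, bbbabb, $)
  ε-move, top $: go to q, push U$ → (q, bbbabb, U$)
  read b, top U: go to r, push ε → (r, bbabb, $)
  read b, top $: go to r, push U$ → (r, babb, U$)
  read b, top U: go to r, push U → (r, abb, U$)
No transition applies at (r, abb, U$); input not fully consumed.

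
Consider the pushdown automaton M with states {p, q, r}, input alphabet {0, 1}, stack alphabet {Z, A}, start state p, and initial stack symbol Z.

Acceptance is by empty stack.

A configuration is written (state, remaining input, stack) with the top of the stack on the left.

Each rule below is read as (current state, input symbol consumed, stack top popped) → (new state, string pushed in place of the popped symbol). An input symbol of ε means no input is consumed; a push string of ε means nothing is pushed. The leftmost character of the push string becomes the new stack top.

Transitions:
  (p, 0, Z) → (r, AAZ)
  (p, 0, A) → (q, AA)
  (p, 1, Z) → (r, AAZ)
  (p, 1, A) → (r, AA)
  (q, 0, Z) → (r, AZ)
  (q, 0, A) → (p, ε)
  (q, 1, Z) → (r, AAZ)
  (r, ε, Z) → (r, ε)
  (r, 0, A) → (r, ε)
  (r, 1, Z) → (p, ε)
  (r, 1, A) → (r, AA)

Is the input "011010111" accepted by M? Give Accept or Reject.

Reject

No computation consumes all input and empties the stack.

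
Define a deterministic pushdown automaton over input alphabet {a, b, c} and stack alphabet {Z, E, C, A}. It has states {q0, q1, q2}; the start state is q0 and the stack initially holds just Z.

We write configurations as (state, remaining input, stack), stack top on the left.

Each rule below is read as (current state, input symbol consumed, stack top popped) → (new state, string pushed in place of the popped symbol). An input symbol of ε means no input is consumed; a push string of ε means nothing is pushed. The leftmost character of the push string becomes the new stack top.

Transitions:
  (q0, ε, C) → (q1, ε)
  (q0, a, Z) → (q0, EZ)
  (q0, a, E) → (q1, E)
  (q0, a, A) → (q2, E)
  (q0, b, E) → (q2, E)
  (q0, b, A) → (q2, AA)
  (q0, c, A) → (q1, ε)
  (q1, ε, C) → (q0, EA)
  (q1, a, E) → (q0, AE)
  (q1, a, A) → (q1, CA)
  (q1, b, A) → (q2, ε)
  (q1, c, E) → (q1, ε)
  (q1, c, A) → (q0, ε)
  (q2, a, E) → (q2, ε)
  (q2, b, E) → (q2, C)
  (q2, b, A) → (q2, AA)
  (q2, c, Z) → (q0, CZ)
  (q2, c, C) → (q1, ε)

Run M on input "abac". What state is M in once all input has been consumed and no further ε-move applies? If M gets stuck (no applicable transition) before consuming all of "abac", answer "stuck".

(q0, abac, Z)
  read a, top Z: go to q0, push EZ → (q0, bac, EZ)
  read b, top E: go to q2, push E → (q2, ac, EZ)
  read a, top E: go to q2, push ε → (q2, c, Z)
  read c, top Z: go to q0, push CZ → (q0, ε, CZ)
  ε-move, top C: go to q1, push ε → (q1, ε, Z)
All input consumed; M is in state q1.

q1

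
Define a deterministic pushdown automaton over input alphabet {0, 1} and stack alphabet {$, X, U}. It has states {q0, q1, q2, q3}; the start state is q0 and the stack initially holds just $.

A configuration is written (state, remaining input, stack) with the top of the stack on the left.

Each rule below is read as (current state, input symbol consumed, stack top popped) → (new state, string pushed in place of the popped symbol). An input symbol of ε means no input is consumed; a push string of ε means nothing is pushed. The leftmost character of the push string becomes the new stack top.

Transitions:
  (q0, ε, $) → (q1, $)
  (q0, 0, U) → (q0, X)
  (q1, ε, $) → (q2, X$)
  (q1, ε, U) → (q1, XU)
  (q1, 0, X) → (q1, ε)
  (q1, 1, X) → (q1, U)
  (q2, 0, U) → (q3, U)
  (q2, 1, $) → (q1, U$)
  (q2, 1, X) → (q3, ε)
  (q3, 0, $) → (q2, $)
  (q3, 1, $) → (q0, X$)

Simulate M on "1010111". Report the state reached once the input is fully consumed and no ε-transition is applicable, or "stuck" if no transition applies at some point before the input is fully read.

(q0, 1010111, $) ⊢ (q1, 1010111, $) ⊢ (q2, 1010111, X$) ⊢ (q3, 010111, $) ⊢ (q2, 10111, $) ⊢ (q1, 0111, U$) ⊢ (q1, 0111, XU$) ⊢ (q1, 111, U$) ⊢ (q1, 111, XU$) ⊢ (q1, 11, UU$) ⊢ (q1, 11, XUU$) ⊢ (q1, 1, UUU$) ⊢ (q1, 1, XUUU$) ⊢ (q1, ε, UUUU$) ⊢ (q1, ε, XUUUU$)
All input consumed; M is in state q1.

q1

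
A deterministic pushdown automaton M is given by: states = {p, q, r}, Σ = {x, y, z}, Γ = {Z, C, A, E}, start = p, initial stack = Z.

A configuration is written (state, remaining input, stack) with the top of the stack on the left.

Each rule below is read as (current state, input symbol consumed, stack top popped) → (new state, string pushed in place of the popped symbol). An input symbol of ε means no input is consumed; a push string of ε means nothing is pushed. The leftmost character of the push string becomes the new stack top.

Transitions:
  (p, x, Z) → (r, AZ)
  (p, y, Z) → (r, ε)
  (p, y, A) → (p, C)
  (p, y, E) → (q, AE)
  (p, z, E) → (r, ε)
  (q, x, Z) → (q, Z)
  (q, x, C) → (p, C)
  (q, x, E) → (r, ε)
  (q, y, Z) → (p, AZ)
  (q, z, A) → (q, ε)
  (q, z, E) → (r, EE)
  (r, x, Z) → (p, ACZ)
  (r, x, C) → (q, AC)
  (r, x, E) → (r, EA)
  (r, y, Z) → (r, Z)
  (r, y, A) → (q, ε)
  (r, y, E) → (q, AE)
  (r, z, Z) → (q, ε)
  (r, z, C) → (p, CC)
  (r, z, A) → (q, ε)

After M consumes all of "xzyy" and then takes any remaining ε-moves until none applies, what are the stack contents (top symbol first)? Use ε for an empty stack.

(p, xzyy, Z)
  read x, top Z: go to r, push AZ → (r, zyy, AZ)
  read z, top A: go to q, push ε → (q, yy, Z)
  read y, top Z: go to p, push AZ → (p, y, AZ)
  read y, top A: go to p, push C → (p, ε, CZ)
All input consumed in state p with stack CZ.

CZ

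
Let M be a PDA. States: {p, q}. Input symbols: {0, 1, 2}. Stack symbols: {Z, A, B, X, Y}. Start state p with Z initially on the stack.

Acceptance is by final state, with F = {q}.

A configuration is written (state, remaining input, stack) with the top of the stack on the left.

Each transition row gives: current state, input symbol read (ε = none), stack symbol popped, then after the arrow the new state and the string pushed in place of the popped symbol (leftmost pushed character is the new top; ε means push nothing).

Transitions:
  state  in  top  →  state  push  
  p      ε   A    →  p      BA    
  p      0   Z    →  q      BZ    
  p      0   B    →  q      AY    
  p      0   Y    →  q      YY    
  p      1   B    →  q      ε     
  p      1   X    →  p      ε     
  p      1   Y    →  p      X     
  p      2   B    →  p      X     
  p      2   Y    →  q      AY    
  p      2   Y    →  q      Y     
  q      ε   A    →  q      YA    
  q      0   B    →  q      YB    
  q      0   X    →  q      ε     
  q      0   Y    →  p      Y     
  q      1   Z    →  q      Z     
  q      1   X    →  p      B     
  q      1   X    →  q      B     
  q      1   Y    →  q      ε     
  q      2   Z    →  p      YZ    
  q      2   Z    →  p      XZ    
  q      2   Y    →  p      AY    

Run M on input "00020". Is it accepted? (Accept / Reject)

No computation consumes all input and reaches a final state.

Reject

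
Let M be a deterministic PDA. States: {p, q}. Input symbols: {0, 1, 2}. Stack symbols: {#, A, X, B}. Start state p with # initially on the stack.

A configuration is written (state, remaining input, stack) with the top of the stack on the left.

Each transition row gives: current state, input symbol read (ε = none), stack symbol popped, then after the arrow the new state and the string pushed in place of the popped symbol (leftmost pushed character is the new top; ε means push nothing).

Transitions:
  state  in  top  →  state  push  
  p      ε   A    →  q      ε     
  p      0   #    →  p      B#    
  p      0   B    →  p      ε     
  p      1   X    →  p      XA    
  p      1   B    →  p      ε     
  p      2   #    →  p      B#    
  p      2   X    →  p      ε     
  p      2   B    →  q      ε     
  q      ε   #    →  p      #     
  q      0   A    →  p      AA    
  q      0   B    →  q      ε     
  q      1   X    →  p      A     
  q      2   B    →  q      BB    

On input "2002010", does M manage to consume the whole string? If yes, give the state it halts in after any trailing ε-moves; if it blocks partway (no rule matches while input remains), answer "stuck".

(p, 2002010, #) ⊢ (p, 002010, B#) ⊢ (p, 02010, #) ⊢ (p, 2010, B#) ⊢ (q, 010, #) ⊢ (p, 010, #) ⊢ (p, 10, B#) ⊢ (p, 0, #) ⊢ (p, ε, B#)
All input consumed; M is in state p.

p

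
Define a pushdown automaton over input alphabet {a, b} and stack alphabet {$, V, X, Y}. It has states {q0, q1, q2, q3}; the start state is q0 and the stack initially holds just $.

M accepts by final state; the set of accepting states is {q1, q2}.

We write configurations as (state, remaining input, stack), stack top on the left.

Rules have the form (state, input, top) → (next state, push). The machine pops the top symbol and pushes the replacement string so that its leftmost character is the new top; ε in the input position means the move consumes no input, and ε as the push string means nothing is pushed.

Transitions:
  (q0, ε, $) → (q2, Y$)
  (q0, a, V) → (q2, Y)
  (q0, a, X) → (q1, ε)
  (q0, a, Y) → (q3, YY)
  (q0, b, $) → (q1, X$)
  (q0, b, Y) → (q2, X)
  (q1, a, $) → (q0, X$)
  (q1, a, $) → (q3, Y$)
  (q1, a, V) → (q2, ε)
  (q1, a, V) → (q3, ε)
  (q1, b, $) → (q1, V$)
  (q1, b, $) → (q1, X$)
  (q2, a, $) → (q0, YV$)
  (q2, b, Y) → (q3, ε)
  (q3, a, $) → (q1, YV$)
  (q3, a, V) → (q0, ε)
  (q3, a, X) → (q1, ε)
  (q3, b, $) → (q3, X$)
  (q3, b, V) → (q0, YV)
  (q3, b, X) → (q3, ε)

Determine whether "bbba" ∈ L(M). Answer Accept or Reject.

Accept

One accepting computation: (q0, bbba, $) ⊢ (q2, bbba, Y$) ⊢ (q3, bba, $) ⊢ (q3, ba, X$) ⊢ (q3, a, $) ⊢ (q1, ε, YV$)
All input consumed and state q1 ∈ F.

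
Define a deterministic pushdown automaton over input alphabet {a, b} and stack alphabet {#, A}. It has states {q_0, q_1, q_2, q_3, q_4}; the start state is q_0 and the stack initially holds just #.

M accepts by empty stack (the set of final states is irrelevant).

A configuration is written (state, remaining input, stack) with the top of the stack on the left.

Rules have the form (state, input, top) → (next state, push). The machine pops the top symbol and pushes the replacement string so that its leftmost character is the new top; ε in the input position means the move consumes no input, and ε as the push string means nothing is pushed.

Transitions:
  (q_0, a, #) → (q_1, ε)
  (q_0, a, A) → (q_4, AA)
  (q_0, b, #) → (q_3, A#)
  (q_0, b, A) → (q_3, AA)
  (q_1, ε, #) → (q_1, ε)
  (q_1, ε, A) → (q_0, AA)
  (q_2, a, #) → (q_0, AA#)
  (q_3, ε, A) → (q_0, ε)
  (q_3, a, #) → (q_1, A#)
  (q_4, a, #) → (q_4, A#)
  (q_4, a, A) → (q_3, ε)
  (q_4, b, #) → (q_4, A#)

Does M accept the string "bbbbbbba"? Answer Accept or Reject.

Accept

(q_0, bbbbbbba, #)
  read b, top #: go to q_3, push A# → (q_3, bbbbbba, A#)
  ε-move, top A: go to q_0, push ε → (q_0, bbbbbba, #)
  read b, top #: go to q_3, push A# → (q_3, bbbbba, A#)
  ε-move, top A: go to q_0, push ε → (q_0, bbbbba, #)
  read b, top #: go to q_3, push A# → (q_3, bbbba, A#)
  ε-move, top A: go to q_0, push ε → (q_0, bbbba, #)
  read b, top #: go to q_3, push A# → (q_3, bbba, A#)
  ε-move, top A: go to q_0, push ε → (q_0, bbba, #)
  read b, top #: go to q_3, push A# → (q_3, bba, A#)
  ε-move, top A: go to q_0, push ε → (q_0, bba, #)
  read b, top #: go to q_3, push A# → (q_3, ba, A#)
  ε-move, top A: go to q_0, push ε → (q_0, ba, #)
  read b, top #: go to q_3, push A# → (q_3, a, A#)
  ε-move, top A: go to q_0, push ε → (q_0, a, #)
  read a, top #: go to q_1, push ε → (q_1, ε, ε)
All input consumed and the stack is empty.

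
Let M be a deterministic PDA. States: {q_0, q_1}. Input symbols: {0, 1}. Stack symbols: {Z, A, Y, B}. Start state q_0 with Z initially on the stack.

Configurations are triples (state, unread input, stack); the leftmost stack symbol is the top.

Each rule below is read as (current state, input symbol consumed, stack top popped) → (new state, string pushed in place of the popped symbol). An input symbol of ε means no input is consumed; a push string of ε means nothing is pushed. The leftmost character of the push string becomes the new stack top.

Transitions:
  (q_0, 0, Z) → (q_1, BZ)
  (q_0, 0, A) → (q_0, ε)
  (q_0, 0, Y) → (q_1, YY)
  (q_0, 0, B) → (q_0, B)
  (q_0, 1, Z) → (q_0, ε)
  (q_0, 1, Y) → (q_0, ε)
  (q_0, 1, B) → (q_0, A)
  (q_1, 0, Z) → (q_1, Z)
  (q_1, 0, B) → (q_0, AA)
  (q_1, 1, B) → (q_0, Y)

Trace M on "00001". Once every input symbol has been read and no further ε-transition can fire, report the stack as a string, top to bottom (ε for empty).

ε

(q_0, 00001, Z)
  read 0, top Z: go to q_1, push BZ → (q_1, 0001, BZ)
  read 0, top B: go to q_0, push AA → (q_0, 001, AAZ)
  read 0, top A: go to q_0, push ε → (q_0, 01, AZ)
  read 0, top A: go to q_0, push ε → (q_0, 1, Z)
  read 1, top Z: go to q_0, push ε → (q_0, ε, ε)
All input consumed in state q_0 with stack ε.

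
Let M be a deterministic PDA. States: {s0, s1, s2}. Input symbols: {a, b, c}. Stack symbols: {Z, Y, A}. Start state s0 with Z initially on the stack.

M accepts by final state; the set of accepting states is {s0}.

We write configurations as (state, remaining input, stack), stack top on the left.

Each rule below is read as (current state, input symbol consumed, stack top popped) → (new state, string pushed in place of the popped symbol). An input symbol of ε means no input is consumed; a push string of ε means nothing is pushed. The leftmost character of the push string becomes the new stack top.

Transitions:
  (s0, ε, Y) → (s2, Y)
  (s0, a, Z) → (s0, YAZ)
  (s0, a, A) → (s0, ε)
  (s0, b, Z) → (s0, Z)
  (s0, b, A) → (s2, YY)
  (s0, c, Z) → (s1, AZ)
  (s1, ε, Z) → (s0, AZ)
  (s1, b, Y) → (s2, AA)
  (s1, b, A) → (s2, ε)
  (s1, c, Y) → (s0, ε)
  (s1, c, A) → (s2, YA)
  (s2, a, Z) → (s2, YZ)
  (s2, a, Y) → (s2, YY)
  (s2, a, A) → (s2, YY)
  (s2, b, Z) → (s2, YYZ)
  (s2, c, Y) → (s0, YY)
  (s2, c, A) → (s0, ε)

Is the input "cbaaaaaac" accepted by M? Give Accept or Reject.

(s0, cbaaaaaac, Z) ⊢ (s1, baaaaaac, AZ) ⊢ (s2, aaaaaac, Z) ⊢ (s2, aaaaac, YZ) ⊢ (s2, aaaac, YYZ) ⊢ (s2, aaac, YYYZ) ⊢ (s2, aac, YYYYZ) ⊢ (s2, ac, YYYYYZ) ⊢ (s2, c, YYYYYYZ) ⊢ (s0, ε, YYYYYYYZ)
All input consumed; state s0 ∈ F.

Accept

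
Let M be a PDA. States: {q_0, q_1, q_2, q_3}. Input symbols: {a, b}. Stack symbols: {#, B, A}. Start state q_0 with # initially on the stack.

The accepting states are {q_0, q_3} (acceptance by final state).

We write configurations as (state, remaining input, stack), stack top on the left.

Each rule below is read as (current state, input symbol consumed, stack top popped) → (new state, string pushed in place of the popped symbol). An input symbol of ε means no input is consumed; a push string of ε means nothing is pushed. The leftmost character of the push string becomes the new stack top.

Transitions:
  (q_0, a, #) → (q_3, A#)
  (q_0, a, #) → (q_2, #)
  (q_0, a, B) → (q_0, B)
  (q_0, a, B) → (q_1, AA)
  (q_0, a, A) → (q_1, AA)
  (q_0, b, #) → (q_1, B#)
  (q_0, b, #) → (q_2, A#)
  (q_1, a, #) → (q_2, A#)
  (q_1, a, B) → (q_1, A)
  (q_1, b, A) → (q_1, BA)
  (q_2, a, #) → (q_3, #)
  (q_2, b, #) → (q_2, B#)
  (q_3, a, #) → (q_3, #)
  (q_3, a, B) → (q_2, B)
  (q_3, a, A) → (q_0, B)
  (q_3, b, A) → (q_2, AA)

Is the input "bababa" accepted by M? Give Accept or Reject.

No computation consumes all input and reaches a final state.

Reject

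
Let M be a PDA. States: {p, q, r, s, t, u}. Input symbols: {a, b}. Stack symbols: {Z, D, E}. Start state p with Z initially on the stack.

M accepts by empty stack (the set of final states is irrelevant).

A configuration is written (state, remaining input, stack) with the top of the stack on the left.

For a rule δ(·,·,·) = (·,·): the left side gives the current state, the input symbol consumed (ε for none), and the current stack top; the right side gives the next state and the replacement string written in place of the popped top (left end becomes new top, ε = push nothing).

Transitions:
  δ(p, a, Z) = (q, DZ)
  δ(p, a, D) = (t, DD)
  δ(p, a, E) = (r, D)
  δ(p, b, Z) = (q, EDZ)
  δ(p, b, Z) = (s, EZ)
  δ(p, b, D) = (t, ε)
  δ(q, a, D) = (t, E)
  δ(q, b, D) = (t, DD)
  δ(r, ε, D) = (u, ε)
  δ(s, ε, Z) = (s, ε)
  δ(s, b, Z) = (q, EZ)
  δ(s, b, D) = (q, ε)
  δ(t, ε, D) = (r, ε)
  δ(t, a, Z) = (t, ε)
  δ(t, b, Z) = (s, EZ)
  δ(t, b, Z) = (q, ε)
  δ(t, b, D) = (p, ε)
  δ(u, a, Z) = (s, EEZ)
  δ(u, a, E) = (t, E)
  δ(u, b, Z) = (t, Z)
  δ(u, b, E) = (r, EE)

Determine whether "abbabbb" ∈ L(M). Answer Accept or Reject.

One accepting computation: (p, abbabbb, Z) ⊢ (q, bbabbb, DZ) ⊢ (t, babbb, DDZ) ⊢ (p, abbb, DZ) ⊢ (t, bbb, DDZ) ⊢ (p, bb, DZ) ⊢ (t, b, Z) ⊢ (q, ε, ε)
All input consumed and the stack is empty.

Accept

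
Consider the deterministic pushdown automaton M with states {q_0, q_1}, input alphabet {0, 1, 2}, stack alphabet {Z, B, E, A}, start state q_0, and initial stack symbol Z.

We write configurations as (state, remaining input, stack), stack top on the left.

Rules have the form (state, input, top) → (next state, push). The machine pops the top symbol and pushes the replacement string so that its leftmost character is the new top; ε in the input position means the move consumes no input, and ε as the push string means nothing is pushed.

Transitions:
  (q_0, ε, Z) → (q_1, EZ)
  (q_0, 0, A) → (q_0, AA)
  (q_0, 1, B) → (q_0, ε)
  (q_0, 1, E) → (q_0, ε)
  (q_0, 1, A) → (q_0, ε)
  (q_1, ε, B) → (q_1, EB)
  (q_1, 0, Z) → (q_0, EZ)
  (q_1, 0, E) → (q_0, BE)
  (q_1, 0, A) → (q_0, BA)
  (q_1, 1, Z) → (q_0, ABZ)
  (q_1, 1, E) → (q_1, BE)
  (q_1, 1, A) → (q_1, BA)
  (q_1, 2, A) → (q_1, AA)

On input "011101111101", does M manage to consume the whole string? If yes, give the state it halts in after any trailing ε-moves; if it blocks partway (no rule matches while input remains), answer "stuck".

(q_0, 011101111101, Z)
  ε-move, top Z: go to q_1, push EZ → (q_1, 011101111101, EZ)
  read 0, top E: go to q_0, push BE → (q_0, 11101111101, BEZ)
  read 1, top B: go to q_0, push ε → (q_0, 1101111101, EZ)
  read 1, top E: go to q_0, push ε → (q_0, 101111101, Z)
  ε-move, top Z: go to q_1, push EZ → (q_1, 101111101, EZ)
  read 1, top E: go to q_1, push BE → (q_1, 01111101, BEZ)
  ε-move, top B: go to q_1, push EB → (q_1, 01111101, EBEZ)
  read 0, top E: go to q_0, push BE → (q_0, 1111101, BEBEZ)
  read 1, top B: go to q_0, push ε → (q_0, 111101, EBEZ)
  read 1, top E: go to q_0, push ε → (q_0, 11101, BEZ)
  read 1, top B: go to q_0, push ε → (q_0, 1101, EZ)
  read 1, top E: go to q_0, push ε → (q_0, 101, Z)
  ε-move, top Z: go to q_1, push EZ → (q_1, 101, EZ)
  read 1, top E: go to q_1, push BE → (q_1, 01, BEZ)
  ε-move, top B: go to q_1, push EB → (q_1, 01, EBEZ)
  read 0, top E: go to q_0, push BE → (q_0, 1, BEBEZ)
  read 1, top B: go to q_0, push ε → (q_0, ε, EBEZ)
All input consumed; M is in state q_0.

q_0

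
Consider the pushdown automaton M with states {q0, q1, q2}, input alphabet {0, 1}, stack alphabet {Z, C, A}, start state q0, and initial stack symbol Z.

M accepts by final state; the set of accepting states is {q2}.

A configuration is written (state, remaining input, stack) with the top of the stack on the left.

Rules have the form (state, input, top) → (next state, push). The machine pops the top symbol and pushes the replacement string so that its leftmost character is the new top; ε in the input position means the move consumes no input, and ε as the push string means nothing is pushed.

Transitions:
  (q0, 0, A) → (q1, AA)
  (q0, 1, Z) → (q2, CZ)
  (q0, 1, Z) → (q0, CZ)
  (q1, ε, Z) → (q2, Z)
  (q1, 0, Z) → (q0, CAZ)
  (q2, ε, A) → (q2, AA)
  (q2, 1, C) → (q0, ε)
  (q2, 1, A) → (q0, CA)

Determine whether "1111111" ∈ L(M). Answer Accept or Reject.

Accept

One accepting computation: (q0, 1111111, Z) ⊢ (q2, 111111, CZ) ⊢ (q0, 11111, Z) ⊢ (q2, 1111, CZ) ⊢ (q0, 111, Z) ⊢ (q2, 11, CZ) ⊢ (q0, 1, Z) ⊢ (q2, ε, CZ)
All input consumed and state q2 ∈ F.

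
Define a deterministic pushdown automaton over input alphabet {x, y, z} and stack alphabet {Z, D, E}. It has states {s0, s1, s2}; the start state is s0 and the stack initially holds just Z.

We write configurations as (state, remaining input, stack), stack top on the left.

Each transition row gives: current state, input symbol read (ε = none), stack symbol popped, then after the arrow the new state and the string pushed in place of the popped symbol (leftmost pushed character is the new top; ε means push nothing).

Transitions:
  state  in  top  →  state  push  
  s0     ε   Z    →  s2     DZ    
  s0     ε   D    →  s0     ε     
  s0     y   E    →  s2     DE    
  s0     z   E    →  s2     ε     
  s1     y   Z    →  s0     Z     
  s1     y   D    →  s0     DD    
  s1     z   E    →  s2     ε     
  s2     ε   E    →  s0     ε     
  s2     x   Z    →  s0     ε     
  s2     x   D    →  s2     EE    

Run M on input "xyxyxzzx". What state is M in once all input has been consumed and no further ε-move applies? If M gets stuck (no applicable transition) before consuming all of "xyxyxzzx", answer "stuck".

s0

(s0, xyxyxzzx, Z)
  ε-move, top Z: go to s2, push DZ → (s2, xyxyxzzx, DZ)
  read x, top D: go to s2, push EE → (s2, yxyxzzx, EEZ)
  ε-move, top E: go to s0, push ε → (s0, yxyxzzx, EZ)
  read y, top E: go to s2, push DE → (s2, xyxzzx, DEZ)
  read x, top D: go to s2, push EE → (s2, yxzzx, EEEZ)
  ε-move, top E: go to s0, push ε → (s0, yxzzx, EEZ)
  read y, top E: go to s2, push DE → (s2, xzzx, DEEZ)
  read x, top D: go to s2, push EE → (s2, zzx, EEEEZ)
  ε-move, top E: go to s0, push ε → (s0, zzx, EEEZ)
  read z, top E: go to s2, push ε → (s2, zx, EEZ)
  ε-move, top E: go to s0, push ε → (s0, zx, EZ)
  read z, top E: go to s2, push ε → (s2, x, Z)
  read x, top Z: go to s0, push ε → (s0, ε, ε)
All input consumed; M is in state s0.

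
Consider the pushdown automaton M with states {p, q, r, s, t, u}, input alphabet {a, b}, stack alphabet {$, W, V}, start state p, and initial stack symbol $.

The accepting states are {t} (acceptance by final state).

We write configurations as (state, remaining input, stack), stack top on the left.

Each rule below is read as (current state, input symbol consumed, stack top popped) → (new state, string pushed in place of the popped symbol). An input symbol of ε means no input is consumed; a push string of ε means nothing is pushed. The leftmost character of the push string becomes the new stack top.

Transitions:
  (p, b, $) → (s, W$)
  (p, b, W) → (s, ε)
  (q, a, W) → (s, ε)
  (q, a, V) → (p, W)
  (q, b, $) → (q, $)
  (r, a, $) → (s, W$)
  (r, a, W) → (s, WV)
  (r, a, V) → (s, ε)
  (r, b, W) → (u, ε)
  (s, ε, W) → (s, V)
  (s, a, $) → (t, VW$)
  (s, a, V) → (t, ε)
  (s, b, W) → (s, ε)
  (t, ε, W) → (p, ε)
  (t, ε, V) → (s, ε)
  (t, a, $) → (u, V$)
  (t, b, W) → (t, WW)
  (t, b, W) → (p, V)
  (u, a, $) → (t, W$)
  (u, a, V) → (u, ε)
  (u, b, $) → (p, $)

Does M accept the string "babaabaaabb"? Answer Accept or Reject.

Reject

No computation consumes all input and reaches a final state.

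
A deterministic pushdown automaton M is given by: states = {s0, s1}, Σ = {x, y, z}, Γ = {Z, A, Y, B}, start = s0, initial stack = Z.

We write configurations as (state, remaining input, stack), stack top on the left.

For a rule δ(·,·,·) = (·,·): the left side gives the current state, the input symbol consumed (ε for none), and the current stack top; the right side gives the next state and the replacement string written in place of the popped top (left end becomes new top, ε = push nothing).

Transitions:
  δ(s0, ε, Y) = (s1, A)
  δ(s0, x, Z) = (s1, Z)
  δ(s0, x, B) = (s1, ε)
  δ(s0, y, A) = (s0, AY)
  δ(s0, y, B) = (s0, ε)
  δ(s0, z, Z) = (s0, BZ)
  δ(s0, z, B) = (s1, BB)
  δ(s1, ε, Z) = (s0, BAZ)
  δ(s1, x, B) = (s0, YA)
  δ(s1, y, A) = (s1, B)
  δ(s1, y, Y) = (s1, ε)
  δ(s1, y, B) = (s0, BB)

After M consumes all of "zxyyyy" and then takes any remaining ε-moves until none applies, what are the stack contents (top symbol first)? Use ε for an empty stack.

(s0, zxyyyy, Z)
  read z, top Z: go to s0, push BZ → (s0, xyyyy, BZ)
  read x, top B: go to s1, push ε → (s1, yyyy, Z)
  ε-move, top Z: go to s0, push BAZ → (s0, yyyy, BAZ)
  read y, top B: go to s0, push ε → (s0, yyy, AZ)
  read y, top A: go to s0, push AY → (s0, yy, AYZ)
  read y, top A: go to s0, push AY → (s0, y, AYYZ)
  read y, top A: go to s0, push AY → (s0, ε, AYYYZ)
All input consumed in state s0 with stack AYYYZ.

AYYYZ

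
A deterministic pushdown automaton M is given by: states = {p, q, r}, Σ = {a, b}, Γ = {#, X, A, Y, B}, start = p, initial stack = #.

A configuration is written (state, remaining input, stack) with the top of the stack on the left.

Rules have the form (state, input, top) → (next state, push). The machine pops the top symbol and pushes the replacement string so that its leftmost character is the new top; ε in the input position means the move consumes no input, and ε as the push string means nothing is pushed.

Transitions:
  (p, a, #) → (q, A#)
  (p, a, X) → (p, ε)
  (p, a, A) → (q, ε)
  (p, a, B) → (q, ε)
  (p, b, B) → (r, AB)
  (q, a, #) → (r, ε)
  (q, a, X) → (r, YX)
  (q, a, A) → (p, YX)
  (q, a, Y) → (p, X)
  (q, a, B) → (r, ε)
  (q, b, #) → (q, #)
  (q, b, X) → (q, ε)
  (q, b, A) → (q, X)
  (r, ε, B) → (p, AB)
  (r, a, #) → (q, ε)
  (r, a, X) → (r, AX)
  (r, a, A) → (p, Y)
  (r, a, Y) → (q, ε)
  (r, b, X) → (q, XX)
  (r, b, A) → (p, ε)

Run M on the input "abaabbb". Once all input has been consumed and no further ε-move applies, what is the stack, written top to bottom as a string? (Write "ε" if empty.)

#

(p, abaabbb, #) ⊢ (q, baabbb, A#) ⊢ (q, aabbb, X#) ⊢ (r, abbb, YX#) ⊢ (q, bbb, X#) ⊢ (q, bb, #) ⊢ (q, b, #) ⊢ (q, ε, #)
All input consumed in state q with stack #.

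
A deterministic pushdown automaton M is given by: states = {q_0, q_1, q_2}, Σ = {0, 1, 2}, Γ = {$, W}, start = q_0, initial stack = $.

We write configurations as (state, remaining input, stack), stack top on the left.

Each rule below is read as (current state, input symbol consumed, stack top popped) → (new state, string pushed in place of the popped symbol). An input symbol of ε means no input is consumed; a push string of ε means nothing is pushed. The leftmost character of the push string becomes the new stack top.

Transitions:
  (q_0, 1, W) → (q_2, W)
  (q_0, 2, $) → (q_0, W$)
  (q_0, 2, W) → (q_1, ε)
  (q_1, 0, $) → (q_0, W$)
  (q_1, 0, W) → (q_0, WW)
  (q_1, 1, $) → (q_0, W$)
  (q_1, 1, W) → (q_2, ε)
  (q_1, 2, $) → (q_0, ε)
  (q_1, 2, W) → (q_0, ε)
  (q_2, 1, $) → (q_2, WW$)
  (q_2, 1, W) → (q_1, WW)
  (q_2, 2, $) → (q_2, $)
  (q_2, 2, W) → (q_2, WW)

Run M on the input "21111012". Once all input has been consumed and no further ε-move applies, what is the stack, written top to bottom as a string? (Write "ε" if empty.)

WWWW$

(q_0, 21111012, $)
  read 2, top $: go to q_0, push W$ → (q_0, 1111012, W$)
  read 1, top W: go to q_2, push W → (q_2, 111012, W$)
  read 1, top W: go to q_1, push WW → (q_1, 11012, WW$)
  read 1, top W: go to q_2, push ε → (q_2, 1012, W$)
  read 1, top W: go to q_1, push WW → (q_1, 012, WW$)
  read 0, top W: go to q_0, push WW → (q_0, 12, WWW$)
  read 1, top W: go to q_2, push W → (q_2, 2, WWW$)
  read 2, top W: go to q_2, push WW → (q_2, ε, WWWW$)
All input consumed in state q_2 with stack WWWW$.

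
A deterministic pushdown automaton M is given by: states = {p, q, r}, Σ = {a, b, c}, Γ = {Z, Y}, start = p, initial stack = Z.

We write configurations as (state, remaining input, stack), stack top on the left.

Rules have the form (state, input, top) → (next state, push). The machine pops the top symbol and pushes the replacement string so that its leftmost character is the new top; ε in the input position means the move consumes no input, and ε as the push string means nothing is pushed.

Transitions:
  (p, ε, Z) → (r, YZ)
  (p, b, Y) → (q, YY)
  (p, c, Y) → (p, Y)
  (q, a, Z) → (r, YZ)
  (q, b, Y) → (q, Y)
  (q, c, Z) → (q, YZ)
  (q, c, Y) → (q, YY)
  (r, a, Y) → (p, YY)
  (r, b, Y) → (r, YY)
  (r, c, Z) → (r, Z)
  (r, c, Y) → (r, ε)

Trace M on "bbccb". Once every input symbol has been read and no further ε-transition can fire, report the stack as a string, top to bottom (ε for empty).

YYZ

(p, bbccb, Z)
  ε-move, top Z: go to r, push YZ → (r, bbccb, YZ)
  read b, top Y: go to r, push YY → (r, bccb, YYZ)
  read b, top Y: go to r, push YY → (r, ccb, YYYZ)
  read c, top Y: go to r, push ε → (r, cb, YYZ)
  read c, top Y: go to r, push ε → (r, b, YZ)
  read b, top Y: go to r, push YY → (r, ε, YYZ)
All input consumed in state r with stack YYZ.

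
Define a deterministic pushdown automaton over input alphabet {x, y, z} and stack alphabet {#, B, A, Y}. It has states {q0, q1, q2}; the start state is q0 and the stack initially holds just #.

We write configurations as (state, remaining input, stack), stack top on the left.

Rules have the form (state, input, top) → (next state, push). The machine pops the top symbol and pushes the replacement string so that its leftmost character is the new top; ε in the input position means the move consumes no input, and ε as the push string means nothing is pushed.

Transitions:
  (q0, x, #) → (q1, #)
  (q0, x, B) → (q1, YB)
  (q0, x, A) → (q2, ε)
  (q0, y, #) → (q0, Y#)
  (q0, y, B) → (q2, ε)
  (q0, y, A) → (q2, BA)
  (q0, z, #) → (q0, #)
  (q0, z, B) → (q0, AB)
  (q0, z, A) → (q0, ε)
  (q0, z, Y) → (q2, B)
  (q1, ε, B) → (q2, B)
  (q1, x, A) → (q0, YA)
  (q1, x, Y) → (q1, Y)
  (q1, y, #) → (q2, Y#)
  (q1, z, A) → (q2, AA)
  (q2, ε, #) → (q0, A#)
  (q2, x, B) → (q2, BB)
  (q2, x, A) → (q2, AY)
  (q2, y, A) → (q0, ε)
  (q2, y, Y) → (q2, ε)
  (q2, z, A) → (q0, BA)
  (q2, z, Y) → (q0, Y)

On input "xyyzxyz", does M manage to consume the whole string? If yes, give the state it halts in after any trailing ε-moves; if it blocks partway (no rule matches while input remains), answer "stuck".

q0

(q0, xyyzxyz, #) ⊢ (q1, yyzxyz, #) ⊢ (q2, yzxyz, Y#) ⊢ (q2, zxyz, #) ⊢ (q0, zxyz, A#) ⊢ (q0, xyz, #) ⊢ (q1, yz, #) ⊢ (q2, z, Y#) ⊢ (q0, ε, Y#)
All input consumed; M is in state q0.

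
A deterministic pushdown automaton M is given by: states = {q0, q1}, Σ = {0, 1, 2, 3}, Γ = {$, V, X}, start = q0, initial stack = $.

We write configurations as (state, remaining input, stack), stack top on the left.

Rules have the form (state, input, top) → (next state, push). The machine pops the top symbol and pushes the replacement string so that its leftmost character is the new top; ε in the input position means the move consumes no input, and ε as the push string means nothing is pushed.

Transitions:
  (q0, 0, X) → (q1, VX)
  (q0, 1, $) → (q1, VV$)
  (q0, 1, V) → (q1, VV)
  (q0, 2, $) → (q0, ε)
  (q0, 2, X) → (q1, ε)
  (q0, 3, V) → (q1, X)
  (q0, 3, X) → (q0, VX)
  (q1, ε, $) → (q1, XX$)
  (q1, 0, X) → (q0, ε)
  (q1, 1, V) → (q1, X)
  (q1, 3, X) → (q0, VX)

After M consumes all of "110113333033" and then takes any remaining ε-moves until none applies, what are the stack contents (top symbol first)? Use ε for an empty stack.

XXXV$

(q0, 110113333033, $)
  read 1, top $: go to q1, push VV$ → (q1, 10113333033, VV$)
  read 1, top V: go to q1, push X → (q1, 0113333033, XV$)
  read 0, top X: go to q0, push ε → (q0, 113333033, V$)
  read 1, top V: go to q1, push VV → (q1, 13333033, VV$)
  read 1, top V: go to q1, push X → (q1, 3333033, XV$)
  read 3, top X: go to q0, push VX → (q0, 333033, VXV$)
  read 3, top V: go to q1, push X → (q1, 33033, XXV$)
  read 3, top X: go to q0, push VX → (q0, 3033, VXXV$)
  read 3, top V: go to q1, push X → (q1, 033, XXXV$)
  read 0, top X: go to q0, push ε → (q0, 33, XXV$)
  read 3, top X: go to q0, push VX → (q0, 3, VXXV$)
  read 3, top V: go to q1, push X → (q1, ε, XXXV$)
All input consumed in state q1 with stack XXXV$.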